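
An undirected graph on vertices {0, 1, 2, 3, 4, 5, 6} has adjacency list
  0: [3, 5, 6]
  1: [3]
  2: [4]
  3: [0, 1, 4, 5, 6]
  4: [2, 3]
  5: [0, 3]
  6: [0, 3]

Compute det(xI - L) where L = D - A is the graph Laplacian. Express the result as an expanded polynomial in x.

x^7 - 16x^6 + 96x^5 - 274x^4 + 387x^3 - 250x^2 + 56x

Reading degrees in the order [0, 1, 2, 3, 4, 5, 6] gives [3, 1, 1, 5, 2, 2, 2]; set D = diag(3, 1, 1, 5, 2, 2, 2) and form L = D - A. Computing det(xI - L) by cofactor expansion (or equivalently via sum-over-permutations) gives x^7 - 16x^6 + 96x^5 - 274x^4 + 387x^3 - 250x^2 + 56x. The constant term is 0 because L is singular (the all-ones vector lies in its kernel). There is one zero in the spectrum, matching the 1 component. By the matrix-tree theorem the graph has (1/7) * product of the nonzero eigenvalues = 8 spanning trees.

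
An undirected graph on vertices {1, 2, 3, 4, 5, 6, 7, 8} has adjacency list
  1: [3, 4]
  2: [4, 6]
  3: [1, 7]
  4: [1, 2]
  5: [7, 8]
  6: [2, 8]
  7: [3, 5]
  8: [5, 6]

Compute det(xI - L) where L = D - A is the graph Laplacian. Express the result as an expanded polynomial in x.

Each diagonal entry of L is the vertex degree and each off-diagonal entry is -1 where an edge is present, 0 otherwise; in the order [1, 2, 3, 4, 5, 6, 7, 8] the diagonal is [2, 2, 2, 2, 2, 2, 2, 2]. Computing det(xI - L) by cofactor expansion (or equivalently via sum-over-permutations) gives x^8 - 16x^7 + 104x^6 - 352x^5 + 660x^4 - 672x^3 + 336x^2 - 64x. The constant term is 0 because L is singular (the all-ones vector lies in its kernel). By the matrix-tree theorem the graph has (1/8) * product of the nonzero eigenvalues = 8 spanning trees. There is one zero in the spectrum, matching the 1 component.

x^8 - 16x^7 + 104x^6 - 352x^5 + 660x^4 - 672x^3 + 336x^2 - 64x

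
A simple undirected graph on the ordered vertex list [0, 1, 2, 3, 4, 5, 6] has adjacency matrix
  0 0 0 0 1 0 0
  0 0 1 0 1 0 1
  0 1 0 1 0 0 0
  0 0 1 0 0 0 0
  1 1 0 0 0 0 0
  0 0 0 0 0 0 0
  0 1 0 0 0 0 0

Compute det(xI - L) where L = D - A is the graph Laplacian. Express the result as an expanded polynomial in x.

With the vertex order [0, 1, 2, 3, 4, 5, 6], the degrees are [1, 3, 2, 1, 2, 0, 1], giving D = diag(1, 3, 2, 1, 2, 0, 1) and L = D - A. L has integer entries, so p(x) = det(xI - L) has integer coefficients. Expanding the determinant yields x^7 - 10x^6 + 35x^5 - 52x^4 + 31x^3 - 6x^2. The coefficient of x^6 equals -trace(L) = -10, matching the sum of degrees. The largest eigenvalue, 4.3028, is at most the vertex count 7.

x^7 - 10x^6 + 35x^5 - 52x^4 + 31x^3 - 6x^2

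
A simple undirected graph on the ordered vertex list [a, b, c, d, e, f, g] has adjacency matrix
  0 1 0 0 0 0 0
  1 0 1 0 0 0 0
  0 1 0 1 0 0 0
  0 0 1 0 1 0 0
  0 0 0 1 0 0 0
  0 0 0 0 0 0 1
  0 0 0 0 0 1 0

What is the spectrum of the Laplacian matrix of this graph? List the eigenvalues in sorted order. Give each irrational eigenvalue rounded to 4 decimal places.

Reading degrees in the order [a, b, c, d, e, f, g] gives [1, 2, 2, 2, 1, 1, 1]; set D = diag(1, 2, 2, 2, 1, 1, 1) and form L = D - A. Since every row of L sums to 0, the all-ones vector is in the kernel and 0 is an eigenvalue. The 2 zero eigenvalues correspond to the 2 connected components. The eigenvalues sum to 10, which equals trace(L) = 2|E|. There are 2 zeros in the spectrum, matching the 2 components.

[0, 0, 0.3820, 1.3820, 2, 2.6180, 3.6180]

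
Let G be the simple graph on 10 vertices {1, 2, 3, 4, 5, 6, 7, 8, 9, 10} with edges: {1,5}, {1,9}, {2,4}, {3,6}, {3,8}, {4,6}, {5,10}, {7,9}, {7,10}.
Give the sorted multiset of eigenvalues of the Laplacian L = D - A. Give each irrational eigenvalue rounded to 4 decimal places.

[0, 0, 0.3820, 1.3820, 1.3820, 1.3820, 2.6180, 3.6180, 3.6180, 3.6180]

Reading degrees in the order [1, 2, 3, 4, 5, 6, 7, 8, 9, 10] gives [2, 1, 2, 2, 2, 2, 2, 1, 2, 2]; set D = diag(2, 1, 2, 2, 2, 2, 2, 1, 2, 2) and form L = D - A. Diagonalising L (or applying a numerical eigensolver to the 10x10 matrix) gives the spectrum above. The 2 zero eigenvalues correspond to the 2 connected components.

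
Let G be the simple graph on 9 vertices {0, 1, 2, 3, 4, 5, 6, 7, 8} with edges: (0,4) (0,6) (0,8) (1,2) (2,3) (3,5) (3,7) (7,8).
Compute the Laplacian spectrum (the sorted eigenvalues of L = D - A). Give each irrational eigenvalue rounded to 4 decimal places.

Each diagonal entry of L is the vertex degree and each off-diagonal entry is -1 where an edge is present, 0 otherwise; in the order [0, 1, 2, 3, 4, 5, 6, 7, 8] the diagonal is [3, 1, 2, 3, 1, 1, 1, 2, 2]. The multiplicity of 0 as a Laplacian eigenvalue equals the number of connected components.

[0, 0.1538, 0.5764, 1, 1, 2.1128, 2.6757, 4.0748, 4.4065]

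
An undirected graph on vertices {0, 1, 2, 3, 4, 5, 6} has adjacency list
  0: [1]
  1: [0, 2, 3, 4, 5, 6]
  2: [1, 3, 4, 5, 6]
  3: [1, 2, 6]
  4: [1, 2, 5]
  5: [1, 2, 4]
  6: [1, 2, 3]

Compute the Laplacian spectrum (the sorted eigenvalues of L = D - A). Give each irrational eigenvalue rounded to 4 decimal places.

[0, 1, 2, 4, 4, 6, 7]

With the vertex order [0, 1, 2, 3, 4, 5, 6], the degrees are [1, 6, 5, 3, 3, 3, 3], giving D = diag(1, 6, 5, 3, 3, 3, 3) and L = D - A. L is symmetric positive semidefinite, so every eigenvalue is real and nonnegative. The single zero eigenvalue shows the graph is connected. The eigenvalues sum to 24, which equals trace(L) = 2|E|.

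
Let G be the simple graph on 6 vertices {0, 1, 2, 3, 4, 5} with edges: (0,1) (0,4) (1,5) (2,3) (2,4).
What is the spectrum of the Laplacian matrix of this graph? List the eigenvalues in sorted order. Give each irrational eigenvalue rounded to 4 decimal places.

Each diagonal entry of L is the vertex degree and each off-diagonal entry is -1 where an edge is present, 0 otherwise; in the order [0, 1, 2, 3, 4, 5] the diagonal is [2, 2, 2, 1, 2, 1]. The multiplicity of 0 as a Laplacian eigenvalue equals the number of connected components. The single zero eigenvalue shows the graph is connected.

[0, 0.2679, 1, 2, 3, 3.7321]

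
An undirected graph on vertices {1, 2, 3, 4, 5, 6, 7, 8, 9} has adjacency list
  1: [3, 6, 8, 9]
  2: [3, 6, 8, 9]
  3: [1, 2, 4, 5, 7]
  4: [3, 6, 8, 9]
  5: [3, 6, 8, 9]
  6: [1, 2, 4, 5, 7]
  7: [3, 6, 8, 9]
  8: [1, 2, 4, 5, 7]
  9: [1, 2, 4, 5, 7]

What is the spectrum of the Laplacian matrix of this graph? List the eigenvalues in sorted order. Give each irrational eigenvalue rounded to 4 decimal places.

[0, 4, 4, 4, 4, 5, 5, 5, 9]

With the vertex order [1, 2, 3, 4, 5, 6, 7, 8, 9], the degrees are [4, 4, 5, 4, 4, 5, 4, 5, 5], giving D = diag(4, 4, 5, 4, 4, 5, 4, 5, 5) and L = D - A. The multiplicity of 0 as a Laplacian eigenvalue equals the number of connected components. By the matrix-tree theorem the graph has (1/9) * product of the nonzero eigenvalues = 32000 spanning trees.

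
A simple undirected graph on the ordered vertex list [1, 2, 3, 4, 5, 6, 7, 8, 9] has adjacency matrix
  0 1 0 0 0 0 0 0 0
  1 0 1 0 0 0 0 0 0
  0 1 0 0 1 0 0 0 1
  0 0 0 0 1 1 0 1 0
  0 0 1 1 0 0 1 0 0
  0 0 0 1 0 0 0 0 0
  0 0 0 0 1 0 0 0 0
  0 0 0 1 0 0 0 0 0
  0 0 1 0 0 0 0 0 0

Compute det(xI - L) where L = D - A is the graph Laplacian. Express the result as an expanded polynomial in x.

Reading degrees in the order [1, 2, 3, 4, 5, 6, 7, 8, 9] gives [1, 2, 3, 3, 3, 1, 1, 1, 1]; set D = diag(1, 2, 3, 3, 3, 1, 1, 1, 1) and form L = D - A. L has integer entries, so p(x) = det(xI - L) has integer coefficients. Expanding the determinant yields x^9 - 16x^8 + 102x^7 - 334x^6 + 606x^5 - 616x^4 + 340x^3 - 92x^2 + 9x. The constant term is 0 because L is singular (the all-ones vector lies in its kernel). The largest eigenvalue, 4.8468, is at most the vertex count 9. There is one zero in the spectrum, matching the 1 component.

x^9 - 16x^8 + 102x^7 - 334x^6 + 606x^5 - 616x^4 + 340x^3 - 92x^2 + 9x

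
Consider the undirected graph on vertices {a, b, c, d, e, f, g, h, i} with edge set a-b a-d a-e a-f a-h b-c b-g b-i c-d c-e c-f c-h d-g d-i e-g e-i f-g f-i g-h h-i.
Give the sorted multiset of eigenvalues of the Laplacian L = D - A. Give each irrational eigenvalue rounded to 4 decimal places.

Reading degrees in the order [a, b, c, d, e, f, g, h, i] gives [5, 4, 5, 4, 4, 4, 5, 4, 5]; set D = diag(5, 4, 5, 4, 4, 4, 5, 4, 5) and form L = D - A. Diagonalising L (or applying a numerical eigensolver to the 9x9 matrix) gives the spectrum above. The eigenvalues sum to 40, which equals trace(L) = 2|E|. By the matrix-tree theorem the graph has (1/9) * product of the nonzero eigenvalues = 32000 spanning trees.

[0, 4, 4, 4, 4, 5, 5, 5, 9]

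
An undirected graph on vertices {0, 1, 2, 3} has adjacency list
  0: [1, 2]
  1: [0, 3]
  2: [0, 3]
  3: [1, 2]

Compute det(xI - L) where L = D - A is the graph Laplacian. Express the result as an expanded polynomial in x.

Reading degrees in the order [0, 1, 2, 3] gives [2, 2, 2, 2]; set D = diag(2, 2, 2, 2) and form L = D - A. Computing det(xI - L) by cofactor expansion (or equivalently via sum-over-permutations) gives x^4 - 8x^3 + 20x^2 - 16x. The constant term is 0 because L is singular (the all-ones vector lies in its kernel). There is one zero in the spectrum, matching the 1 component.

x^4 - 8x^3 + 20x^2 - 16x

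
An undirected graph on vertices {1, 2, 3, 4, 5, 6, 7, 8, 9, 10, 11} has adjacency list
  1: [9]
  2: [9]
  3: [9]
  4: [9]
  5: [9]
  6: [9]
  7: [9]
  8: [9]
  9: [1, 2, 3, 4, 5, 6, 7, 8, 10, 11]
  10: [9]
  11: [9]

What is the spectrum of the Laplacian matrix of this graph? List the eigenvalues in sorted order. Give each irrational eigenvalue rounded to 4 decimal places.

[0, 1, 1, 1, 1, 1, 1, 1, 1, 1, 11]

Reading degrees in the order [1, 2, 3, 4, 5, 6, 7, 8, 9, 10, 11] gives [1, 1, 1, 1, 1, 1, 1, 1, 10, 1, 1]; set D = diag(1, 1, 1, 1, 1, 1, 1, 1, 10, 1, 1) and form L = D - A. Diagonalising L (or applying a numerical eigensolver to the 11x11 matrix) gives the spectrum above. The single zero eigenvalue shows the graph is connected.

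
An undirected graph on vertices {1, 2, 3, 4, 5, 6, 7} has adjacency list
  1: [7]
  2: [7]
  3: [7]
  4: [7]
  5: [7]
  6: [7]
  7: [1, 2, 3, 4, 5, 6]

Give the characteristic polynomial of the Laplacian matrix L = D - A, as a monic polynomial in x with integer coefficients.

x^7 - 12x^6 + 45x^5 - 80x^4 + 75x^3 - 36x^2 + 7x

Reading degrees in the order [1, 2, 3, 4, 5, 6, 7] gives [1, 1, 1, 1, 1, 1, 6]; set D = diag(1, 1, 1, 1, 1, 1, 6) and form L = D - A. L has integer entries, so p(x) = det(xI - L) has integer coefficients. Expanding the determinant yields x^7 - 12x^6 + 45x^5 - 80x^4 + 75x^3 - 36x^2 + 7x. The constant term is 0 because L is singular (the all-ones vector lies in its kernel). The largest eigenvalue, 7, is at most the vertex count 7.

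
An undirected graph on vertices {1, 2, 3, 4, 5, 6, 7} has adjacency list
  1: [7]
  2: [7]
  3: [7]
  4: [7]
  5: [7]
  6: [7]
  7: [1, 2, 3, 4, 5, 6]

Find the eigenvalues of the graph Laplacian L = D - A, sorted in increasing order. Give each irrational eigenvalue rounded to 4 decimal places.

[0, 1, 1, 1, 1, 1, 7]

Reading degrees in the order [1, 2, 3, 4, 5, 6, 7] gives [1, 1, 1, 1, 1, 1, 6]; set D = diag(1, 1, 1, 1, 1, 1, 6) and form L = D - A. Since every row of L sums to 0, the all-ones vector is in the kernel and 0 is an eigenvalue. The single zero eigenvalue shows the graph is connected. The eigenvalues sum to 12, which equals trace(L) = 2|E|. There is one zero in the spectrum, matching the 1 component.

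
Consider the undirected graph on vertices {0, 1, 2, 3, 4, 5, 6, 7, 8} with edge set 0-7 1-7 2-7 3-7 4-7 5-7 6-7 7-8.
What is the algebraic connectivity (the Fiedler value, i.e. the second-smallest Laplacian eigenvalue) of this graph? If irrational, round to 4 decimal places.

Reading degrees in the order [0, 1, 2, 3, 4, 5, 6, 7, 8] gives [1, 1, 1, 1, 1, 1, 1, 8, 1]; set D = diag(1, 1, 1, 1, 1, 1, 1, 8, 1) and form L = D - A. Computing the eigenvalues of L and sorting gives [0, 1, 1, 1, 1, 1, 1, 1, 9]. The Fiedler value lambda_2 = 1 is strictly positive, so the graph is connected. The eigenvalues sum to 16, which equals trace(L) = 2|E|. By the matrix-tree theorem the graph has (1/9) * product of the nonzero eigenvalues = 1 spanning tree.

1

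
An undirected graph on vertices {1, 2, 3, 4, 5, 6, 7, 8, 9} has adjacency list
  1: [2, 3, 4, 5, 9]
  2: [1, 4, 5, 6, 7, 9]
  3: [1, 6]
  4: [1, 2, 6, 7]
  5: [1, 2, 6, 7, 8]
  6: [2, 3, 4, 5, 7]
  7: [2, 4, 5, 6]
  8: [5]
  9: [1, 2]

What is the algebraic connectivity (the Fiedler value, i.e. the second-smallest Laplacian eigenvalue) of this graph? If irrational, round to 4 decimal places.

Each diagonal entry of L is the vertex degree and each off-diagonal entry is -1 where an edge is present, 0 otherwise; in the order [1, 2, 3, 4, 5, 6, 7, 8, 9] the diagonal is [5, 6, 2, 4, 5, 5, 4, 1, 2]. Computing the eigenvalues of L and sorting gives [0, 0.8744, 1.7735, 2.0930, 4.4185, 4.8806, 5.6398, 7.0508, 7.2695]. The Fiedler value lambda_2 = 0.8744 is strictly positive, so the graph is connected. By the matrix-tree theorem the graph has (1/9) * product of the nonzero eigenvalues = 2248 spanning trees.

0.8744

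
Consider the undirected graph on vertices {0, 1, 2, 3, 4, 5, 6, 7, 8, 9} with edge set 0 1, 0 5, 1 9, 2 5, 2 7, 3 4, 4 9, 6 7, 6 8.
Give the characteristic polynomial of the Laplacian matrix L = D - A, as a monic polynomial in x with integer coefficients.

x^10 - 18x^9 + 136x^8 - 560x^7 + 1365x^6 - 2002x^5 + 1716x^4 - 792x^3 + 165x^2 - 10x

With the vertex order [0, 1, 2, 3, 4, 5, 6, 7, 8, 9], the degrees are [2, 2, 2, 1, 2, 2, 2, 2, 1, 2], giving D = diag(2, 2, 2, 1, 2, 2, 2, 2, 1, 2) and L = D - A. L has integer entries, so p(x) = det(xI - L) has integer coefficients. Expanding the determinant yields x^10 - 18x^9 + 136x^8 - 560x^7 + 1365x^6 - 2002x^5 + 1716x^4 - 792x^3 + 165x^2 - 10x. The constant term is 0 because L is singular (the all-ones vector lies in its kernel). The largest eigenvalue, 3.9021, is at most the vertex count 10. The eigenvalues sum to 18, which equals trace(L) = 2|E|.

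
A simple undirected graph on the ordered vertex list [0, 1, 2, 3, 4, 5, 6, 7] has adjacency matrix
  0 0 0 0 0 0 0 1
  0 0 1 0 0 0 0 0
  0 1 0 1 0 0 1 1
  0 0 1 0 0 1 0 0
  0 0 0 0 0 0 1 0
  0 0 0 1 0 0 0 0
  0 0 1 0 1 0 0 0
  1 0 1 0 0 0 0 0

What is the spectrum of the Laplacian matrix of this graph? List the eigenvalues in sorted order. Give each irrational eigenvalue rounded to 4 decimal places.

[0, 0.3820, 0.3820, 0.7639, 2, 2.6180, 2.6180, 5.2361]

Reading degrees in the order [0, 1, 2, 3, 4, 5, 6, 7] gives [1, 1, 4, 2, 1, 1, 2, 2]; set D = diag(1, 1, 4, 2, 1, 1, 2, 2) and form L = D - A. Since every row of L sums to 0, the all-ones vector is in the kernel and 0 is an eigenvalue.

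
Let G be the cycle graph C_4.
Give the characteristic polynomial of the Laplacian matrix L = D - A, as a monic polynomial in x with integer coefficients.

x^4 - 8x^3 + 20x^2 - 16x

The graph has 4 vertices and degree multiset [2, 2, 2, 2]; D is the diagonal matrix of degrees and L = D - A. Computing det(xI - L) by cofactor expansion (or equivalently via sum-over-permutations) gives x^4 - 8x^3 + 20x^2 - 16x. The coefficient of x^3 equals -trace(L) = -8, matching the sum of degrees. The largest eigenvalue, 4, is at most the vertex count 4. The eigenvalues sum to 8, which equals trace(L) = 2|E|.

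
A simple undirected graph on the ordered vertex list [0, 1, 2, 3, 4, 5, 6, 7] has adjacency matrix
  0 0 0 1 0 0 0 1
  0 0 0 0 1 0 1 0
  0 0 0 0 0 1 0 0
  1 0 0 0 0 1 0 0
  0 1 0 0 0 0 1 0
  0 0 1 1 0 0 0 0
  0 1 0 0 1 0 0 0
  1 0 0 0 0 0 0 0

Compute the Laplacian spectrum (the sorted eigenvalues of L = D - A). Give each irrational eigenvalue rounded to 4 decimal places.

[0, 0, 0.3820, 1.3820, 2.6180, 3, 3, 3.6180]

Each diagonal entry of L is the vertex degree and each off-diagonal entry is -1 where an edge is present, 0 otherwise; in the order [0, 1, 2, 3, 4, 5, 6, 7] the diagonal is [2, 2, 1, 2, 2, 2, 2, 1]. Diagonalising L (or applying a numerical eigensolver to the 8x8 matrix) gives the spectrum above. The 2 zero eigenvalues correspond to the 2 connected components. The eigenvalues sum to 14, which equals trace(L) = 2|E|. There are 2 zeros in the spectrum, matching the 2 components.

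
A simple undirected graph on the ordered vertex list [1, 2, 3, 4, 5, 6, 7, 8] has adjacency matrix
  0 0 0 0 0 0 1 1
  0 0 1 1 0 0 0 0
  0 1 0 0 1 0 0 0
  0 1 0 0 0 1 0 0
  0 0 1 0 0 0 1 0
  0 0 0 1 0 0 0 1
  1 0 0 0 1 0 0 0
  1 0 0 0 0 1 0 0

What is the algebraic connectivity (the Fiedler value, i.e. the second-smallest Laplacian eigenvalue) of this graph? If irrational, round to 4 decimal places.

0.5858

With the vertex order [1, 2, 3, 4, 5, 6, 7, 8], the degrees are [2, 2, 2, 2, 2, 2, 2, 2], giving D = diag(2, 2, 2, 2, 2, 2, 2, 2) and L = D - A. The smallest Laplacian eigenvalue is always 0. The next one, lambda_2 = 0.5858, measures how hard the graph is to disconnect: larger values mean better connectivity. The largest eigenvalue, 4, is at most the vertex count 8.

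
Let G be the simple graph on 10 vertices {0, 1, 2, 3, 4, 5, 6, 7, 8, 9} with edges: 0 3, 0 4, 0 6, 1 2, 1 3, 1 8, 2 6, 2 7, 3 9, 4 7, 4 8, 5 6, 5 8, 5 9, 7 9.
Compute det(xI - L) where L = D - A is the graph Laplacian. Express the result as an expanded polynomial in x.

Each diagonal entry of L is the vertex degree and each off-diagonal entry is -1 where an edge is present, 0 otherwise; in the order [0, 1, 2, 3, 4, 5, 6, 7, 8, 9] the diagonal is [3, 3, 3, 3, 3, 3, 3, 3, 3, 3]. L has integer entries, so p(x) = det(xI - L) has integer coefficients. Expanding the determinant yields x^10 - 30x^9 + 390x^8 - 2880x^7 + 13305x^6 - 39882x^5 + 77640x^4 - 94800x^3 + 66000x^2 - 20000x. Since p(0) = det(-L) = 0, x divides p(x). By the matrix-tree theorem the graph has (1/10) * product of the nonzero eigenvalues = 2000 spanning trees. There is one zero in the spectrum, matching the 1 component.

x^10 - 30x^9 + 390x^8 - 2880x^7 + 13305x^6 - 39882x^5 + 77640x^4 - 94800x^3 + 66000x^2 - 20000x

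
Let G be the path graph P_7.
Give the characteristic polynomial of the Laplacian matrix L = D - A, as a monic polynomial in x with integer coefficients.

x^7 - 12x^6 + 55x^5 - 120x^4 + 126x^3 - 56x^2 + 7x

The graph has 7 vertices and degree multiset [2, 2, 2, 2, 2, 1, 1]; D is the diagonal matrix of degrees and L = D - A. Computing det(xI - L) by cofactor expansion (or equivalently via sum-over-permutations) gives x^7 - 12x^6 + 55x^5 - 120x^4 + 126x^3 - 56x^2 + 7x. The coefficient of x^6 equals -trace(L) = -12, matching the sum of degrees. The largest eigenvalue, 3.8019, is at most the vertex count 7.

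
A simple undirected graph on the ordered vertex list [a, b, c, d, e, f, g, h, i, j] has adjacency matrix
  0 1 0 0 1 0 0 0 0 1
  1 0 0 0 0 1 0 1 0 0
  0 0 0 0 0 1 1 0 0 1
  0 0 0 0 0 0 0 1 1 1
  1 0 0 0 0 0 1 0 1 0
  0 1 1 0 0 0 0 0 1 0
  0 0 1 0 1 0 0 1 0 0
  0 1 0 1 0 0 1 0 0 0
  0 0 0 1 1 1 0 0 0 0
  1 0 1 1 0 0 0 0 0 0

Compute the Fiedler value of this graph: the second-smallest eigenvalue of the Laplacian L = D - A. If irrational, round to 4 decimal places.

Reading degrees in the order [a, b, c, d, e, f, g, h, i, j] gives [3, 3, 3, 3, 3, 3, 3, 3, 3, 3]; set D = diag(3, 3, 3, 3, 3, 3, 3, 3, 3, 3) and form L = D - A. Computing the eigenvalues of L and sorting gives [0, 2, 2, 2, 2, 2, 5, 5, 5, 5]. The Fiedler value lambda_2 = 2 is strictly positive, so the graph is connected. There is one zero in the spectrum, matching the 1 component. The eigenvalues sum to 30, which equals trace(L) = 2|E|.

2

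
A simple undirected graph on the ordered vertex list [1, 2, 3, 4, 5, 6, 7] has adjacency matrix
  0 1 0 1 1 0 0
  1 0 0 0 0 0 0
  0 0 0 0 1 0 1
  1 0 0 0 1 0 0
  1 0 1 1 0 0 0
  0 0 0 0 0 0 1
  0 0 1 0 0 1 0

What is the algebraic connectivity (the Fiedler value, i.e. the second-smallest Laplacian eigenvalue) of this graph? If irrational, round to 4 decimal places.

0.2679

With the vertex order [1, 2, 3, 4, 5, 6, 7], the degrees are [3, 1, 2, 2, 3, 1, 2], giving D = diag(3, 1, 2, 2, 3, 1, 2) and L = D - A. Computing the eigenvalues of L and sorting gives [0, 0.2679, 1, 1.5858, 3, 3.7321, 4.4142]. The Fiedler value lambda_2 = 0.2679 is strictly positive, so the graph is connected.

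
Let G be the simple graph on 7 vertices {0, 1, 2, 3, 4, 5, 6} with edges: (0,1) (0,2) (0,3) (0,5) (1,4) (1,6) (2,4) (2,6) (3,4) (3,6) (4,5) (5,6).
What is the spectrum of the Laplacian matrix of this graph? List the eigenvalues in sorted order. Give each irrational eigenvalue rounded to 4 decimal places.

[0, 3, 3, 3, 4, 4, 7]

Reading degrees in the order [0, 1, 2, 3, 4, 5, 6] gives [4, 3, 3, 3, 4, 3, 4]; set D = diag(4, 3, 3, 3, 4, 3, 4) and form L = D - A. Since every row of L sums to 0, the all-ones vector is in the kernel and 0 is an eigenvalue. The largest eigenvalue, 7, is at most the vertex count 7.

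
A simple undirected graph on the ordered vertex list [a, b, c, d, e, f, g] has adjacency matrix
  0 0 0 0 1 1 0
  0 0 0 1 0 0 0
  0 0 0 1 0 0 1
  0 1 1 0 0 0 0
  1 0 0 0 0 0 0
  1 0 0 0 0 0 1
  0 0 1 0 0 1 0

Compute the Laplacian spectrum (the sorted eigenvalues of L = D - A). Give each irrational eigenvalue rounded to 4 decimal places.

[0, 0.1981, 0.7530, 1.5550, 2.4450, 3.2470, 3.8019]

Reading degrees in the order [a, b, c, d, e, f, g] gives [2, 1, 2, 2, 1, 2, 2]; set D = diag(2, 1, 2, 2, 1, 2, 2) and form L = D - A. Since every row of L sums to 0, the all-ones vector is in the kernel and 0 is an eigenvalue. There is one zero in the spectrum, matching the 1 component.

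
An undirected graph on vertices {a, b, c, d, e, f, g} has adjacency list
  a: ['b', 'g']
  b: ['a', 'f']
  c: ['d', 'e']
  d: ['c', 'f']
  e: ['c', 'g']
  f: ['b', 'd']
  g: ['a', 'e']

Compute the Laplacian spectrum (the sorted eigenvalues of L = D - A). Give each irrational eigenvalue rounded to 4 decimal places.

[0, 0.7530, 0.7530, 2.4450, 2.4450, 3.8019, 3.8019]

Reading degrees in the order [a, b, c, d, e, f, g] gives [2, 2, 2, 2, 2, 2, 2]; set D = diag(2, 2, 2, 2, 2, 2, 2) and form L = D - A. The multiplicity of 0 as a Laplacian eigenvalue equals the number of connected components. There is one zero in the spectrum, matching the 1 component.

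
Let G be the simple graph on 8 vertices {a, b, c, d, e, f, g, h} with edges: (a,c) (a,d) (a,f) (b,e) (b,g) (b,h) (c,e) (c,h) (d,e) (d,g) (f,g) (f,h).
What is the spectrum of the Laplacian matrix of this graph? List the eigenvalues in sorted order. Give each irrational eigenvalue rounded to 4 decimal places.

With the vertex order [a, b, c, d, e, f, g, h], the degrees are [3, 3, 3, 3, 3, 3, 3, 3], giving D = diag(3, 3, 3, 3, 3, 3, 3, 3) and L = D - A. L is symmetric positive semidefinite, so every eigenvalue is real and nonnegative. The single zero eigenvalue shows the graph is connected. The eigenvalues sum to 24, which equals trace(L) = 2|E|.

[0, 2, 2, 2, 4, 4, 4, 6]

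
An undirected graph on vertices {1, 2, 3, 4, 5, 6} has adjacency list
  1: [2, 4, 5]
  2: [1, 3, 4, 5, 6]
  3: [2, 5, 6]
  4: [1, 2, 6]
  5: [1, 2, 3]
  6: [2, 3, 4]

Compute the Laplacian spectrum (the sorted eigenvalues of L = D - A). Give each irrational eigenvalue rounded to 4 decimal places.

Reading degrees in the order [1, 2, 3, 4, 5, 6] gives [3, 5, 3, 3, 3, 3]; set D = diag(3, 5, 3, 3, 3, 3) and form L = D - A. Diagonalising L (or applying a numerical eigensolver to the 6x6 matrix) gives the spectrum above. The single zero eigenvalue shows the graph is connected. By the matrix-tree theorem the graph has (1/6) * product of the nonzero eigenvalues = 121 spanning trees. There is one zero in the spectrum, matching the 1 component.

[0, 2.3820, 2.3820, 4.6180, 4.6180, 6]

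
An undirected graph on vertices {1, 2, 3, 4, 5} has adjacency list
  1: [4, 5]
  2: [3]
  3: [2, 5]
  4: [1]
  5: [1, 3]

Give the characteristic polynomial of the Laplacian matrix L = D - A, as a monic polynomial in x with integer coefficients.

x^5 - 8x^4 + 21x^3 - 20x^2 + 5x

Each diagonal entry of L is the vertex degree and each off-diagonal entry is -1 where an edge is present, 0 otherwise; in the order [1, 2, 3, 4, 5] the diagonal is [2, 1, 2, 1, 2]. L has integer entries, so p(x) = det(xI - L) has integer coefficients. Expanding the determinant yields x^5 - 8x^4 + 21x^3 - 20x^2 + 5x. The constant term is 0 because L is singular (the all-ones vector lies in its kernel).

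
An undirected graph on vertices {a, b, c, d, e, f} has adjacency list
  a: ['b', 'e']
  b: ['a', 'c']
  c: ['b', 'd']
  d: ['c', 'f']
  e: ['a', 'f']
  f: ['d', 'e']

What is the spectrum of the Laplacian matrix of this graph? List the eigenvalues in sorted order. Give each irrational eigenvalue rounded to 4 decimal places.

[0, 1, 1, 3, 3, 4]

Reading degrees in the order [a, b, c, d, e, f] gives [2, 2, 2, 2, 2, 2]; set D = diag(2, 2, 2, 2, 2, 2) and form L = D - A. L is symmetric positive semidefinite, so every eigenvalue is real and nonnegative. The single zero eigenvalue shows the graph is connected.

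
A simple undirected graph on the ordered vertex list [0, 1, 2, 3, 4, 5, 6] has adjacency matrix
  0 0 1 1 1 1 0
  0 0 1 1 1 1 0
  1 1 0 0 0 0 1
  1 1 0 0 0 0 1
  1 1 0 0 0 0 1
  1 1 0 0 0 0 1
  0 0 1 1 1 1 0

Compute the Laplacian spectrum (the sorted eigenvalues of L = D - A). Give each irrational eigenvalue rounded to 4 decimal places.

[0, 3, 3, 3, 4, 4, 7]

Reading degrees in the order [0, 1, 2, 3, 4, 5, 6] gives [4, 4, 3, 3, 3, 3, 4]; set D = diag(4, 4, 3, 3, 3, 3, 4) and form L = D - A. Diagonalising L (or applying a numerical eigensolver to the 7x7 matrix) gives the spectrum above. The single zero eigenvalue shows the graph is connected. The eigenvalues sum to 24, which equals trace(L) = 2|E|.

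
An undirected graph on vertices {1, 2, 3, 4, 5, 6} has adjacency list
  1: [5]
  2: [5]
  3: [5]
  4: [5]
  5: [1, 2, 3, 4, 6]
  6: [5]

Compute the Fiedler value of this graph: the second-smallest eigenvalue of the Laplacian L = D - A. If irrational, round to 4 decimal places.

1

Reading degrees in the order [1, 2, 3, 4, 5, 6] gives [1, 1, 1, 1, 5, 1]; set D = diag(1, 1, 1, 1, 5, 1) and form L = D - A. The smallest Laplacian eigenvalue is always 0. The next one, lambda_2 = 1, measures how hard the graph is to disconnect: larger values mean better connectivity. By the matrix-tree theorem the graph has (1/6) * product of the nonzero eigenvalues = 1 spanning tree. There is one zero in the spectrum, matching the 1 component.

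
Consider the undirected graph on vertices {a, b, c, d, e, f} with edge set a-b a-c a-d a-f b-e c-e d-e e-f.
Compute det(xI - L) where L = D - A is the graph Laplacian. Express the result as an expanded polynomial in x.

x^6 - 16x^5 + 96x^4 - 272x^3 + 368x^2 - 192x

With the vertex order [a, b, c, d, e, f], the degrees are [4, 2, 2, 2, 4, 2], giving D = diag(4, 2, 2, 2, 4, 2) and L = D - A. The eigenvalues of L are [0, 2, 2, 2, 4, 6]; the characteristic polynomial is the product of (x - lambda_i), which multiplies out to x^6 - 16x^5 + 96x^4 - 272x^3 + 368x^2 - 192x. The constant term is 0 because L is singular (the all-ones vector lies in its kernel). There is one zero in the spectrum, matching the 1 component. The largest eigenvalue, 6, is at most the vertex count 6.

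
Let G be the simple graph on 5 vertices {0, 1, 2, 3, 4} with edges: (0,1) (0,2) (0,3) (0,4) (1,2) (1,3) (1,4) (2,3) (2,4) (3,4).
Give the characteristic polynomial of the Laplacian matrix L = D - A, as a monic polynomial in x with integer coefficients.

x^5 - 20x^4 + 150x^3 - 500x^2 + 625x

With the vertex order [0, 1, 2, 3, 4], the degrees are [4, 4, 4, 4, 4], giving D = diag(4, 4, 4, 4, 4) and L = D - A. L has integer entries, so p(x) = det(xI - L) has integer coefficients. Expanding the determinant yields x^5 - 20x^4 + 150x^3 - 500x^2 + 625x. Since p(0) = det(-L) = 0, x divides p(x). By the matrix-tree theorem the graph has (1/5) * product of the nonzero eigenvalues = 125 spanning trees.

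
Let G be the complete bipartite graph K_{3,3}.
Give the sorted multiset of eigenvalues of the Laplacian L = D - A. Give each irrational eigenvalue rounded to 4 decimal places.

[0, 3, 3, 3, 3, 6]

The graph has 6 vertices and degree multiset [3, 3, 3, 3, 3, 3]; D is the diagonal matrix of degrees and L = D - A. Diagonalising L (or applying a numerical eigensolver to the 6x6 matrix) gives the spectrum above.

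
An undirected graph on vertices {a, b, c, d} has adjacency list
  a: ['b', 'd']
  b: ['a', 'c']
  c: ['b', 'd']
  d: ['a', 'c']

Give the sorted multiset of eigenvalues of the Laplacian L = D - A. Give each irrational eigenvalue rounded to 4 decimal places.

[0, 2, 2, 4]

Reading degrees in the order [a, b, c, d] gives [2, 2, 2, 2]; set D = diag(2, 2, 2, 2) and form L = D - A. The multiplicity of 0 as a Laplacian eigenvalue equals the number of connected components. The single zero eigenvalue shows the graph is connected. By the matrix-tree theorem the graph has (1/4) * product of the nonzero eigenvalues = 4 spanning trees. The eigenvalues sum to 8, which equals trace(L) = 2|E|.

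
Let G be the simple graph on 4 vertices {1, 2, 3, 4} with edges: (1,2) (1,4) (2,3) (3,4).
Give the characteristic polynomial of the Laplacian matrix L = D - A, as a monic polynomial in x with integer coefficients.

x^4 - 8x^3 + 20x^2 - 16x

Each diagonal entry of L is the vertex degree and each off-diagonal entry is -1 where an edge is present, 0 otherwise; in the order [1, 2, 3, 4] the diagonal is [2, 2, 2, 2]. L has integer entries, so p(x) = det(xI - L) has integer coefficients. Expanding the determinant yields x^4 - 8x^3 + 20x^2 - 16x. The coefficient of x^3 equals -trace(L) = -8, matching the sum of degrees. There is one zero in the spectrum, matching the 1 component.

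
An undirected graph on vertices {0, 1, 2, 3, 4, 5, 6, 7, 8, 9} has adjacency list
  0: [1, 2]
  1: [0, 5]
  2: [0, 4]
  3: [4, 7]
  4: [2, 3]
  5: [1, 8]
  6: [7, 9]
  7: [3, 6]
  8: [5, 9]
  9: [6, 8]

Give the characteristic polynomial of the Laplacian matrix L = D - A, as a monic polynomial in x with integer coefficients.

x^10 - 20x^9 + 170x^8 - 800x^7 + 2275x^6 - 4004x^5 + 4290x^4 - 2640x^3 + 825x^2 - 100x

Each diagonal entry of L is the vertex degree and each off-diagonal entry is -1 where an edge is present, 0 otherwise; in the order [0, 1, 2, 3, 4, 5, 6, 7, 8, 9] the diagonal is [2, 2, 2, 2, 2, 2, 2, 2, 2, 2]. L has integer entries, so p(x) = det(xI - L) has integer coefficients. Expanding the determinant yields x^10 - 20x^9 + 170x^8 - 800x^7 + 2275x^6 - 4004x^5 + 4290x^4 - 2640x^3 + 825x^2 - 100x. The constant term is 0 because L is singular (the all-ones vector lies in its kernel). There is one zero in the spectrum, matching the 1 component.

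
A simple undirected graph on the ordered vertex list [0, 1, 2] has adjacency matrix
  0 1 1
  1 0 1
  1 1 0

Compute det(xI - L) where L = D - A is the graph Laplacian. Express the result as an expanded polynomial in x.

Reading degrees in the order [0, 1, 2] gives [2, 2, 2]; set D = diag(2, 2, 2) and form L = D - A. L has integer entries, so p(x) = det(xI - L) has integer coefficients. Expanding the determinant yields x^3 - 6x^2 + 9x. Since p(0) = det(-L) = 0, x divides p(x). The eigenvalues sum to 6, which equals trace(L) = 2|E|. By the matrix-tree theorem the graph has (1/3) * product of the nonzero eigenvalues = 3 spanning trees.

x^3 - 6x^2 + 9x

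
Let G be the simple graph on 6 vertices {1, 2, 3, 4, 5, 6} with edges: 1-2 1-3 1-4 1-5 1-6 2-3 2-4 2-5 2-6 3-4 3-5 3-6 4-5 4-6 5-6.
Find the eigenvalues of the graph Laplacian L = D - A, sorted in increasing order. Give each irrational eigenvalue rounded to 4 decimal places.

Reading degrees in the order [1, 2, 3, 4, 5, 6] gives [5, 5, 5, 5, 5, 5]; set D = diag(5, 5, 5, 5, 5, 5) and form L = D - A. L is symmetric positive semidefinite, so every eigenvalue is real and nonnegative. The eigenvalues sum to 30, which equals trace(L) = 2|E|.

[0, 6, 6, 6, 6, 6]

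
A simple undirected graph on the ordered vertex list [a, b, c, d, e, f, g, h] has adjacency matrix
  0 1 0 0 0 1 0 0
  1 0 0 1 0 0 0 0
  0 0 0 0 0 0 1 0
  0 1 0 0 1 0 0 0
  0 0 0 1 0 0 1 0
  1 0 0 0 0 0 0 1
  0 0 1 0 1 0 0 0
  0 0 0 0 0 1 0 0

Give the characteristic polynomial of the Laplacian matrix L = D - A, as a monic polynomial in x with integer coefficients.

x^8 - 14x^7 + 78x^6 - 220x^5 + 330x^4 - 252x^3 + 84x^2 - 8x

With the vertex order [a, b, c, d, e, f, g, h], the degrees are [2, 2, 1, 2, 2, 2, 2, 1], giving D = diag(2, 2, 1, 2, 2, 2, 2, 1) and L = D - A. L has integer entries, so p(x) = det(xI - L) has integer coefficients. Expanding the determinant yields x^8 - 14x^7 + 78x^6 - 220x^5 + 330x^4 - 252x^3 + 84x^2 - 8x. Since p(0) = det(-L) = 0, x divides p(x). By the matrix-tree theorem the graph has (1/8) * product of the nonzero eigenvalues = 1 spanning tree. The largest eigenvalue, 3.8478, is at most the vertex count 8.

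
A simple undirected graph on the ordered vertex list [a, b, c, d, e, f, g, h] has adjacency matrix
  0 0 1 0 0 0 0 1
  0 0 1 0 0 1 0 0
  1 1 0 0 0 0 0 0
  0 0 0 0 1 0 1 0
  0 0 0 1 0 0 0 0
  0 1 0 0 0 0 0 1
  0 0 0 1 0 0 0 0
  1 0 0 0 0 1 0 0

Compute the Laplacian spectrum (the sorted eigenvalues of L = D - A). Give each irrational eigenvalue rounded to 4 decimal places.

Each diagonal entry of L is the vertex degree and each off-diagonal entry is -1 where an edge is present, 0 otherwise; in the order [a, b, c, d, e, f, g, h] the diagonal is [2, 2, 2, 2, 1, 2, 1, 2]. The multiplicity of 0 as a Laplacian eigenvalue equals the number of connected components. The 2 zero eigenvalues correspond to the 2 connected components. There are 2 zeros in the spectrum, matching the 2 components.

[0, 0, 1, 1.3820, 1.3820, 3, 3.6180, 3.6180]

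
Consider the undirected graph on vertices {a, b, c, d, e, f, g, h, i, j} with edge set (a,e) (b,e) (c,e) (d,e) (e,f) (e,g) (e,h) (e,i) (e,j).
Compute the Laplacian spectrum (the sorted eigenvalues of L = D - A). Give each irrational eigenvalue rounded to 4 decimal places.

With the vertex order [a, b, c, d, e, f, g, h, i, j], the degrees are [1, 1, 1, 1, 9, 1, 1, 1, 1, 1], giving D = diag(1, 1, 1, 1, 9, 1, 1, 1, 1, 1) and L = D - A. Since every row of L sums to 0, the all-ones vector is in the kernel and 0 is an eigenvalue. The single zero eigenvalue shows the graph is connected. By the matrix-tree theorem the graph has (1/10) * product of the nonzero eigenvalues = 1 spanning tree. There is one zero in the spectrum, matching the 1 component.

[0, 1, 1, 1, 1, 1, 1, 1, 1, 10]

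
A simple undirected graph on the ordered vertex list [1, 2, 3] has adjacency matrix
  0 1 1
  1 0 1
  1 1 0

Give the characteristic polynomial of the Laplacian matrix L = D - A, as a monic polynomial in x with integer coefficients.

x^3 - 6x^2 + 9x

Each diagonal entry of L is the vertex degree and each off-diagonal entry is -1 where an edge is present, 0 otherwise; in the order [1, 2, 3] the diagonal is [2, 2, 2]. L has integer entries, so p(x) = det(xI - L) has integer coefficients. Expanding the determinant yields x^3 - 6x^2 + 9x. The constant term is 0 because L is singular (the all-ones vector lies in its kernel).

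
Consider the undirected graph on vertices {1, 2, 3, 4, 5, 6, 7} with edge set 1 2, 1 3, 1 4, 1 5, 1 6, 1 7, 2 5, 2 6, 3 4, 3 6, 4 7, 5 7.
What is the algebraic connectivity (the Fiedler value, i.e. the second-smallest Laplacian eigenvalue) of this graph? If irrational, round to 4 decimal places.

2

With the vertex order [1, 2, 3, 4, 5, 6, 7], the degrees are [6, 3, 3, 3, 3, 3, 3], giving D = diag(6, 3, 3, 3, 3, 3, 3) and L = D - A. The smallest Laplacian eigenvalue is always 0. The next one, lambda_2 = 2, measures how hard the graph is to disconnect: larger values mean better connectivity. By the matrix-tree theorem the graph has (1/7) * product of the nonzero eigenvalues = 320 spanning trees.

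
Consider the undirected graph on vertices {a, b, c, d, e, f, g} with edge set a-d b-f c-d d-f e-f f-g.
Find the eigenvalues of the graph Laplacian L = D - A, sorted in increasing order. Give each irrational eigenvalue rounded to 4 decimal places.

[0, 0.3983, 1, 1, 1, 3.3399, 5.2618]

With the vertex order [a, b, c, d, e, f, g], the degrees are [1, 1, 1, 3, 1, 4, 1], giving D = diag(1, 1, 1, 3, 1, 4, 1) and L = D - A. The multiplicity of 0 as a Laplacian eigenvalue equals the number of connected components. The single zero eigenvalue shows the graph is connected. The largest eigenvalue, 5.2618, is at most the vertex count 7.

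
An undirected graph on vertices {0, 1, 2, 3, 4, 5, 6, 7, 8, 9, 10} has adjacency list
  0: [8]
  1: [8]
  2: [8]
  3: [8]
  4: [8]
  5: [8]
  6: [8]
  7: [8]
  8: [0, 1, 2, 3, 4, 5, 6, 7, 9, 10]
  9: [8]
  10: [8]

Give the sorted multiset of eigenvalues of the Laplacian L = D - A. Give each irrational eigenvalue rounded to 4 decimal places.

[0, 1, 1, 1, 1, 1, 1, 1, 1, 1, 11]

Each diagonal entry of L is the vertex degree and each off-diagonal entry is -1 where an edge is present, 0 otherwise; in the order [0, 1, 2, 3, 4, 5, 6, 7, 8, 9, 10] the diagonal is [1, 1, 1, 1, 1, 1, 1, 1, 10, 1, 1]. L is symmetric positive semidefinite, so every eigenvalue is real and nonnegative. The single zero eigenvalue shows the graph is connected. By the matrix-tree theorem the graph has (1/11) * product of the nonzero eigenvalues = 1 spanning tree. The eigenvalues sum to 20, which equals trace(L) = 2|E|.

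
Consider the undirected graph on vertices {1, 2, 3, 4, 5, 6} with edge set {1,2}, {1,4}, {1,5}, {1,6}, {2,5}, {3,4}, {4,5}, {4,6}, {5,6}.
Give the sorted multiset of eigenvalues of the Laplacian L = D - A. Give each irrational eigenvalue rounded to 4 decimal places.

[0, 0.8929, 2.2123, 4.5262, 5, 5.3686]

Reading degrees in the order [1, 2, 3, 4, 5, 6] gives [4, 2, 1, 4, 4, 3]; set D = diag(4, 2, 1, 4, 4, 3) and form L = D - A. The multiplicity of 0 as a Laplacian eigenvalue equals the number of connected components. The largest eigenvalue, 5.3686, is at most the vertex count 6.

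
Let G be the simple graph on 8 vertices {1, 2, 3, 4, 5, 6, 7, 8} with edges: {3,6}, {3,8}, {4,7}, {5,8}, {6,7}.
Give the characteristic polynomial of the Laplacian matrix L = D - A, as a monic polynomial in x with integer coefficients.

x^8 - 10x^7 + 36x^6 - 56x^5 + 35x^4 - 6x^3

Reading degrees in the order [1, 2, 3, 4, 5, 6, 7, 8] gives [0, 0, 2, 1, 1, 2, 2, 2]; set D = diag(0, 0, 2, 1, 1, 2, 2, 2) and form L = D - A. Computing det(xI - L) by cofactor expansion (or equivalently via sum-over-permutations) gives x^8 - 10x^7 + 36x^6 - 56x^5 + 35x^4 - 6x^3. The constant term is 0 because L is singular (the all-ones vector lies in its kernel). The eigenvalues sum to 10, which equals trace(L) = 2|E|.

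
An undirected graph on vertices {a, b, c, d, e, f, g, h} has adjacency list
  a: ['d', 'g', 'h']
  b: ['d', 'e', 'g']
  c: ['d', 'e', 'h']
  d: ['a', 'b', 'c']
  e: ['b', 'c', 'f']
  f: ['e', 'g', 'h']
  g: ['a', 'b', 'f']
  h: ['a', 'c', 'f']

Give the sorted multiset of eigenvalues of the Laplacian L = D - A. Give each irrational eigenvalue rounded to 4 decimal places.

Each diagonal entry of L is the vertex degree and each off-diagonal entry is -1 where an edge is present, 0 otherwise; in the order [a, b, c, d, e, f, g, h] the diagonal is [3, 3, 3, 3, 3, 3, 3, 3]. L is symmetric positive semidefinite, so every eigenvalue is real and nonnegative. The single zero eigenvalue shows the graph is connected. The largest eigenvalue, 6, is at most the vertex count 8.

[0, 2, 2, 2, 4, 4, 4, 6]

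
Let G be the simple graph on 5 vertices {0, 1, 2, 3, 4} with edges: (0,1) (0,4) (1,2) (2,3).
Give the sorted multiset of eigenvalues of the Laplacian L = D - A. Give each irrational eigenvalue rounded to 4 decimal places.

[0, 0.3820, 1.3820, 2.6180, 3.6180]

With the vertex order [0, 1, 2, 3, 4], the degrees are [2, 2, 2, 1, 1], giving D = diag(2, 2, 2, 1, 1) and L = D - A. L is symmetric positive semidefinite, so every eigenvalue is real and nonnegative.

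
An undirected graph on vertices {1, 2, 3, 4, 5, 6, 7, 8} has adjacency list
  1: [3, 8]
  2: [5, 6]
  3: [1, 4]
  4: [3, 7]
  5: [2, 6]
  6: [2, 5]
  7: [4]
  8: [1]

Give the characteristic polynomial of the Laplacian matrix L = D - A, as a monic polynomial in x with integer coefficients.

Reading degrees in the order [1, 2, 3, 4, 5, 6, 7, 8] gives [2, 2, 2, 2, 2, 2, 1, 1]; set D = diag(2, 2, 2, 2, 2, 2, 1, 1) and form L = D - A. Computing det(xI - L) by cofactor expansion (or equivalently via sum-over-permutations) gives x^8 - 14x^7 + 78x^6 - 218x^5 + 314x^4 - 210x^3 + 45x^2. The constant term is 0 because L is singular (the all-ones vector lies in its kernel).

x^8 - 14x^7 + 78x^6 - 218x^5 + 314x^4 - 210x^3 + 45x^2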